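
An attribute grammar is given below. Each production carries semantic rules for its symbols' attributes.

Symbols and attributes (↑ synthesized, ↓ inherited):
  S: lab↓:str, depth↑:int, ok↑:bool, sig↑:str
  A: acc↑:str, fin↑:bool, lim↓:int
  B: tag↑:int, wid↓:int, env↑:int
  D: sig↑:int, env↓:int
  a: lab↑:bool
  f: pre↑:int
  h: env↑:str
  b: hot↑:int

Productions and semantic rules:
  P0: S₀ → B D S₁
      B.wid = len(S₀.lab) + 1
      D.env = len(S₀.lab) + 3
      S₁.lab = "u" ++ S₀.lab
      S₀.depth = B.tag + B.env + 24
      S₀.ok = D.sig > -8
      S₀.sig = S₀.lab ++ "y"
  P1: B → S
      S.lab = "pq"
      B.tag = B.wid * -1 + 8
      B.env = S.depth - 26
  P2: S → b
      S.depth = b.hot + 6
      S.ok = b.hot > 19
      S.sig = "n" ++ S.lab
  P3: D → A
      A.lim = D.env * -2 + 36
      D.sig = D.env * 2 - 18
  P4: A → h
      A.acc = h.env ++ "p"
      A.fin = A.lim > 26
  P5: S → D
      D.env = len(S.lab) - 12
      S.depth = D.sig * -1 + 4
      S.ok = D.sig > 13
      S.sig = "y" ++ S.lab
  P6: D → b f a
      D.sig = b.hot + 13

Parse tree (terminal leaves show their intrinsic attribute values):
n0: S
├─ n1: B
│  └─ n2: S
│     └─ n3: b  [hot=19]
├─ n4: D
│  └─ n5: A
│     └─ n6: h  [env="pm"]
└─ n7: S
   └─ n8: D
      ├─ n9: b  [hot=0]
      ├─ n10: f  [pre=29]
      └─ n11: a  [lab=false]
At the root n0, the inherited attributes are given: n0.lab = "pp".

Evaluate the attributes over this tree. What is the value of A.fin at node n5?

1. n0.lab = "pp"  [given at root]
2. n1.wid = 3  [len(S₀.lab) + 1]
3. n2.lab = "pq"  ["pq"]
4. n3.hot = 19  [terminal]
5. n2.depth = 25  [b.hot + 6]
6. n2.ok = false  [b.hot > 19]
7. n2.sig = "npq"  ["n" ++ S.lab]
8. n1.tag = 5  [B.wid * -1 + 8]
9. n1.env = -1  [S.depth - 26]
10. n4.env = 5  [len(S₀.lab) + 3]
11. n5.lim = 26  [D.env * -2 + 36]
12. n6.env = "pm"  [terminal]
13. n5.acc = "pmp"  [h.env ++ "p"]
14. n5.fin = false  [A.lim > 26]
15. n4.sig = -8  [D.env * 2 - 18]
16. n7.lab = "upp"  ["u" ++ S₀.lab]
17. n8.env = -9  [len(S.lab) - 12]
18. n9.hot = 0  [terminal]
19. n10.pre = 29  [terminal]
20. n11.lab = false  [terminal]
21. n8.sig = 13  [b.hot + 13]
22. n7.depth = -9  [D.sig * -1 + 4]
23. n7.ok = false  [D.sig > 13]
24. n7.sig = "yupp"  ["y" ++ S.lab]
25. n0.depth = 28  [B.tag + B.env + 24]
26. n0.ok = false  [D.sig > -8]
27. n0.sig = "ppy"  [S₀.lab ++ "y"]

false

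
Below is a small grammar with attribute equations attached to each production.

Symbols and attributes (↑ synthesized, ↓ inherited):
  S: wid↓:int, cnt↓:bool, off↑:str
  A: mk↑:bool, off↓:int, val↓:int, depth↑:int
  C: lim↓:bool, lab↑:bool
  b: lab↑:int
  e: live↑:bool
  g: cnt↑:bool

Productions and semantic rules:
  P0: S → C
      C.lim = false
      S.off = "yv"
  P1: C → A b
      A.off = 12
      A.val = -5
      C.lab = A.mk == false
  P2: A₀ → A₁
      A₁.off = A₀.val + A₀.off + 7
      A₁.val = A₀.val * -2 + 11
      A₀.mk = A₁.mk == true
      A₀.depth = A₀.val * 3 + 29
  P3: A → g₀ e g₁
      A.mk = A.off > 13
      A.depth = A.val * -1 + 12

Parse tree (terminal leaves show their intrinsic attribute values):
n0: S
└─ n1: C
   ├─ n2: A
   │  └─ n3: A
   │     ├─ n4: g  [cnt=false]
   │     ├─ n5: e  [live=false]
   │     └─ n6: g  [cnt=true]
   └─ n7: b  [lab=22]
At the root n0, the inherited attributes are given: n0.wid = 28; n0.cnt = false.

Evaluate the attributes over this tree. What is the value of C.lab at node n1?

1. n0.wid = 28  [given at root]
2. n0.cnt = false  [given at root]
3. n1.lim = false  [false]
4. n2.off = 12  [12]
5. n2.val = -5  [-5]
6. n3.off = 14  [A₀.val + A₀.off + 7]
7. n3.val = 21  [A₀.val * -2 + 11]
8. n4.cnt = false  [terminal]
9. n5.live = false  [terminal]
10. n6.cnt = true  [terminal]
11. n3.mk = true  [A.off > 13]
12. n3.depth = -9  [A.val * -1 + 12]
13. n2.mk = true  [A₁.mk == true]
14. n2.depth = 14  [A₀.val * 3 + 29]
15. n7.lab = 22  [terminal]
16. n1.lab = false  [A.mk == false]
17. n0.off = "yv"  ["yv"]

false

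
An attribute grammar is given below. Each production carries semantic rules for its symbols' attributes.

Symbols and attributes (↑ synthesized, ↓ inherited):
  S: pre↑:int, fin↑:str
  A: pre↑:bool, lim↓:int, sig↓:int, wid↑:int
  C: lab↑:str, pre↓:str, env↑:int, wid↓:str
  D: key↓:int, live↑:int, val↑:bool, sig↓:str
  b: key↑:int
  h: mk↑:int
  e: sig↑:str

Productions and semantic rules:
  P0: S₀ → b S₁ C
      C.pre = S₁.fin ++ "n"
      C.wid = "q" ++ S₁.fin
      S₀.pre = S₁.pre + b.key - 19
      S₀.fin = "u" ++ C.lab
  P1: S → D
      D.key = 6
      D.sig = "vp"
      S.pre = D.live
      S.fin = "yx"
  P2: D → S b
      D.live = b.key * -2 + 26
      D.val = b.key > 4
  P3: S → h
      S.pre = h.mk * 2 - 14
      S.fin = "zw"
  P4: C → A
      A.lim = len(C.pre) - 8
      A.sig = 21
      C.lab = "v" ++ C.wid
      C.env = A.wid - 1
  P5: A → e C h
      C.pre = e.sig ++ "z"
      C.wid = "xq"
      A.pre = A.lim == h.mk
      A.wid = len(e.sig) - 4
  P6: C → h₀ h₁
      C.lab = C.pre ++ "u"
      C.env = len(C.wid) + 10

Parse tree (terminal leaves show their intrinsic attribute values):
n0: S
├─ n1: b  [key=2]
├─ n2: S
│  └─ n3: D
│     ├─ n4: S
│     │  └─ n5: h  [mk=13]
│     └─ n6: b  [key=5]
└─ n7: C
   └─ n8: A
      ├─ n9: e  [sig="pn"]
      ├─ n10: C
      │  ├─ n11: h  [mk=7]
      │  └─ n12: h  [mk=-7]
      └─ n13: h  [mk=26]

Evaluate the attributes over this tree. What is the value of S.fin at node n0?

"uvqyx"

1. n1.key = 2  [terminal]
2. n3.key = 6  [6]
3. n3.sig = "vp"  ["vp"]
4. n5.mk = 13  [terminal]
5. n4.pre = 12  [h.mk * 2 - 14]
6. n4.fin = "zw"  ["zw"]
7. n6.key = 5  [terminal]
8. n3.live = 16  [b.key * -2 + 26]
9. n3.val = true  [b.key > 4]
10. n2.pre = 16  [D.live]
11. n2.fin = "yx"  ["yx"]
12. n7.pre = "yxn"  [S₁.fin ++ "n"]
13. n7.wid = "qyx"  ["q" ++ S₁.fin]
14. n8.lim = -5  [len(C.pre) - 8]
15. n8.sig = 21  [21]
16. n9.sig = "pn"  [terminal]
17. n10.pre = "pnz"  [e.sig ++ "z"]
18. n10.wid = "xq"  ["xq"]
19. n11.mk = 7  [terminal]
20. n12.mk = -7  [terminal]
21. n10.lab = "pnzu"  [C.pre ++ "u"]
22. n10.env = 12  [len(C.wid) + 10]
23. n13.mk = 26  [terminal]
24. n8.pre = false  [A.lim == h.mk]
25. n8.wid = -2  [len(e.sig) - 4]
26. n7.lab = "vqyx"  ["v" ++ C.wid]
27. n7.env = -3  [A.wid - 1]
28. n0.pre = -1  [S₁.pre + b.key - 19]
29. n0.fin = "uvqyx"  ["u" ++ C.lab]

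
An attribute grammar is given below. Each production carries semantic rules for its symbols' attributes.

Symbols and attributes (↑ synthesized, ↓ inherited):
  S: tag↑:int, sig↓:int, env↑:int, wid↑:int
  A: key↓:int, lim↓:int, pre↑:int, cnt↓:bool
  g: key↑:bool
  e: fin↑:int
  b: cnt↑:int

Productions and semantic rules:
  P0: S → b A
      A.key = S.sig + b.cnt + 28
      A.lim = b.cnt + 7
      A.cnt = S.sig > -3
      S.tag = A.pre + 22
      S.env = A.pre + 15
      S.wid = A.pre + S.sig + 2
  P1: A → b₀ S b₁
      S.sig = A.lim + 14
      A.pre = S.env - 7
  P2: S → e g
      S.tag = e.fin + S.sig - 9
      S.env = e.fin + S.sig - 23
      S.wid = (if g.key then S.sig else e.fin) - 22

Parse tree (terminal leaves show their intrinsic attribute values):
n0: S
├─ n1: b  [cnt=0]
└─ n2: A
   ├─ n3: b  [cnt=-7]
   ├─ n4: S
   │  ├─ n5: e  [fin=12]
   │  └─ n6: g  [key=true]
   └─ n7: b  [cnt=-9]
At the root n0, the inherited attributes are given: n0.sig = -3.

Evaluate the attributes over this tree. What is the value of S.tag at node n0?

25

1. n0.sig = -3  [given at root]
2. n1.cnt = 0  [terminal]
3. n2.key = 25  [S.sig + b.cnt + 28]
4. n2.lim = 7  [b.cnt + 7]
5. n2.cnt = false  [S.sig > -3]
6. n3.cnt = -7  [terminal]
7. n4.sig = 21  [A.lim + 14]
8. n5.fin = 12  [terminal]
9. n6.key = true  [terminal]
10. n4.tag = 24  [e.fin + S.sig - 9]
11. n4.env = 10  [e.fin + S.sig - 23]
12. n4.wid = -1  [(if g.key then S.sig else e.fin) - 22]
13. n7.cnt = -9  [terminal]
14. n2.pre = 3  [S.env - 7]
15. n0.tag = 25  [A.pre + 22]
16. n0.env = 18  [A.pre + 15]
17. n0.wid = 2  [A.pre + S.sig + 2]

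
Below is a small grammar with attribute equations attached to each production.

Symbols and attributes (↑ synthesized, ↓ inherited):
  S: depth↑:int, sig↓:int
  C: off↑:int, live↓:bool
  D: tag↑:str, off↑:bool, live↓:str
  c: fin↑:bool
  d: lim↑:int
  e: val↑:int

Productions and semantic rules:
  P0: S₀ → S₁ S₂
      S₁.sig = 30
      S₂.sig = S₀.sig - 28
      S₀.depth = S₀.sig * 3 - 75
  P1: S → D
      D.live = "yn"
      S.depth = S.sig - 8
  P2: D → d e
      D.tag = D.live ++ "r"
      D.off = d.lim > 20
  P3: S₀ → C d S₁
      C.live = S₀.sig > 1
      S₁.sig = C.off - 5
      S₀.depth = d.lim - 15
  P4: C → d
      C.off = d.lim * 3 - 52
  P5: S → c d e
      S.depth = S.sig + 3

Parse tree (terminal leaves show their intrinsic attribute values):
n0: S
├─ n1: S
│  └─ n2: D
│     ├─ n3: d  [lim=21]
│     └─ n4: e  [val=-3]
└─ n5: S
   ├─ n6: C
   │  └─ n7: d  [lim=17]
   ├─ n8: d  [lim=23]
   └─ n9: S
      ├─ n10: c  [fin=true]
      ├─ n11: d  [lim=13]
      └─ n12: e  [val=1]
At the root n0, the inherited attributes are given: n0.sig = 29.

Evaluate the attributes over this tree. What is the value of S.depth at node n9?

-3

1. n0.sig = 29  [given at root]
2. n1.sig = 30  [30]
3. n2.live = "yn"  ["yn"]
4. n3.lim = 21  [terminal]
5. n4.val = -3  [terminal]
6. n2.tag = "ynr"  [D.live ++ "r"]
7. n2.off = true  [d.lim > 20]
8. n1.depth = 22  [S.sig - 8]
9. n5.sig = 1  [S₀.sig - 28]
10. n6.live = false  [S₀.sig > 1]
11. n7.lim = 17  [terminal]
12. n6.off = -1  [d.lim * 3 - 52]
13. n8.lim = 23  [terminal]
14. n9.sig = -6  [C.off - 5]
15. n10.fin = true  [terminal]
16. n11.lim = 13  [terminal]
17. n12.val = 1  [terminal]
18. n9.depth = -3  [S.sig + 3]
19. n5.depth = 8  [d.lim - 15]
20. n0.depth = 12  [S₀.sig * 3 - 75]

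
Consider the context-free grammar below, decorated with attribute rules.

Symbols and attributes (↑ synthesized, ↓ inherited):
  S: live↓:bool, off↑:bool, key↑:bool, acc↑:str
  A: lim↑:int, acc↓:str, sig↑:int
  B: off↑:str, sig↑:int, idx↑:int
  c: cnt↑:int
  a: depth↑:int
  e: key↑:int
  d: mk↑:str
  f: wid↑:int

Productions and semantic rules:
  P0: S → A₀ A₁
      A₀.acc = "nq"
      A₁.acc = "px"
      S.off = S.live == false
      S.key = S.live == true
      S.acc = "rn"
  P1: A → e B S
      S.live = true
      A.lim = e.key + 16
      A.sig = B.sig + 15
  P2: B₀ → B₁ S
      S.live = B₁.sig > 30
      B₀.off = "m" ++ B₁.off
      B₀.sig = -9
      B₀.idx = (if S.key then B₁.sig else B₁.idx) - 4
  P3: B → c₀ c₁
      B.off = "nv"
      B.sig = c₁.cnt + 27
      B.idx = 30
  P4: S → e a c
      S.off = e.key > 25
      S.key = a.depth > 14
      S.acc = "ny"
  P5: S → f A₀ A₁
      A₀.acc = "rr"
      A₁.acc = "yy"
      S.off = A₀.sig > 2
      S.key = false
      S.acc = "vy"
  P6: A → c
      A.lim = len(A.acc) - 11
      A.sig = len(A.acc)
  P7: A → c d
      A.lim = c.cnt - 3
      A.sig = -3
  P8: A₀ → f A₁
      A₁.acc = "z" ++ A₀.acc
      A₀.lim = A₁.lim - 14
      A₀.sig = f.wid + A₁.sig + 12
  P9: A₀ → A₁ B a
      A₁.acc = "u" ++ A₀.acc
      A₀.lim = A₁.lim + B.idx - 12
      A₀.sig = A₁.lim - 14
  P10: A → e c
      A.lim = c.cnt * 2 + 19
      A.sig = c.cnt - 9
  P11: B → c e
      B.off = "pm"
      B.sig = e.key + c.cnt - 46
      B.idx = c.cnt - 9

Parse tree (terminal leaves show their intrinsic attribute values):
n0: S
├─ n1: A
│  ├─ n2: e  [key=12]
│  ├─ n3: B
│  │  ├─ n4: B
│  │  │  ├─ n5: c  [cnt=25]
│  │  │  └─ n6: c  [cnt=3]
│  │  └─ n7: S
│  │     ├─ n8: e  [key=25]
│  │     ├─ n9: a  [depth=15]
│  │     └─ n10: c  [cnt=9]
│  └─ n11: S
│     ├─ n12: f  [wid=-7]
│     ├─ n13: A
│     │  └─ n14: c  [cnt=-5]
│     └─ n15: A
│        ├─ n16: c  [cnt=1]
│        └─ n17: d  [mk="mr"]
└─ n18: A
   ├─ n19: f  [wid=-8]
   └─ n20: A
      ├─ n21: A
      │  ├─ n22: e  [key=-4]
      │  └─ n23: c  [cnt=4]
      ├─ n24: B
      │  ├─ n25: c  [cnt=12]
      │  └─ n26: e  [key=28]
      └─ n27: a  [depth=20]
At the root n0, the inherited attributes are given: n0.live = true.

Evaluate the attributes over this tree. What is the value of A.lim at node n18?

4

1. n0.live = true  [given at root]
2. n1.acc = "nq"  ["nq"]
3. n2.key = 12  [terminal]
4. n5.cnt = 25  [terminal]
5. n6.cnt = 3  [terminal]
6. n4.off = "nv"  ["nv"]
7. n4.sig = 30  [c₁.cnt + 27]
8. n4.idx = 30  [30]
9. n7.live = false  [B₁.sig > 30]
10. n8.key = 25  [terminal]
11. n9.depth = 15  [terminal]
12. n10.cnt = 9  [terminal]
13. n7.off = false  [e.key > 25]
14. n7.key = true  [a.depth > 14]
15. n7.acc = "ny"  ["ny"]
16. n3.off = "mnv"  ["m" ++ B₁.off]
17. n3.sig = -9  [-9]
18. n3.idx = 26  [(if S.key then B₁.sig else B₁.idx) - 4]
19. n11.live = true  [true]
20. n12.wid = -7  [terminal]
21. n13.acc = "rr"  ["rr"]
22. n14.cnt = -5  [terminal]
23. n13.lim = -9  [len(A.acc) - 11]
24. n13.sig = 2  [len(A.acc)]
25. n15.acc = "yy"  ["yy"]
26. n16.cnt = 1  [terminal]
27. n17.mk = "mr"  [terminal]
28. n15.lim = -2  [c.cnt - 3]
29. n15.sig = -3  [-3]
30. n11.off = false  [A₀.sig > 2]
31. n11.key = false  [false]
32. n11.acc = "vy"  ["vy"]
33. n1.lim = 28  [e.key + 16]
34. n1.sig = 6  [B.sig + 15]
35. n18.acc = "px"  ["px"]
36. n19.wid = -8  [terminal]
37. n20.acc = "zpx"  ["z" ++ A₀.acc]
38. n21.acc = "uzpx"  ["u" ++ A₀.acc]
39. n22.key = -4  [terminal]
40. n23.cnt = 4  [terminal]
41. n21.lim = 27  [c.cnt * 2 + 19]
42. n21.sig = -5  [c.cnt - 9]
43. n25.cnt = 12  [terminal]
44. n26.key = 28  [terminal]
45. n24.off = "pm"  ["pm"]
46. n24.sig = -6  [e.key + c.cnt - 46]
47. n24.idx = 3  [c.cnt - 9]
48. n27.depth = 20  [terminal]
49. n20.lim = 18  [A₁.lim + B.idx - 12]
50. n20.sig = 13  [A₁.lim - 14]
51. n18.lim = 4  [A₁.lim - 14]
52. n18.sig = 17  [f.wid + A₁.sig + 12]
53. n0.off = false  [S.live == false]
54. n0.key = true  [S.live == true]
55. n0.acc = "rn"  ["rn"]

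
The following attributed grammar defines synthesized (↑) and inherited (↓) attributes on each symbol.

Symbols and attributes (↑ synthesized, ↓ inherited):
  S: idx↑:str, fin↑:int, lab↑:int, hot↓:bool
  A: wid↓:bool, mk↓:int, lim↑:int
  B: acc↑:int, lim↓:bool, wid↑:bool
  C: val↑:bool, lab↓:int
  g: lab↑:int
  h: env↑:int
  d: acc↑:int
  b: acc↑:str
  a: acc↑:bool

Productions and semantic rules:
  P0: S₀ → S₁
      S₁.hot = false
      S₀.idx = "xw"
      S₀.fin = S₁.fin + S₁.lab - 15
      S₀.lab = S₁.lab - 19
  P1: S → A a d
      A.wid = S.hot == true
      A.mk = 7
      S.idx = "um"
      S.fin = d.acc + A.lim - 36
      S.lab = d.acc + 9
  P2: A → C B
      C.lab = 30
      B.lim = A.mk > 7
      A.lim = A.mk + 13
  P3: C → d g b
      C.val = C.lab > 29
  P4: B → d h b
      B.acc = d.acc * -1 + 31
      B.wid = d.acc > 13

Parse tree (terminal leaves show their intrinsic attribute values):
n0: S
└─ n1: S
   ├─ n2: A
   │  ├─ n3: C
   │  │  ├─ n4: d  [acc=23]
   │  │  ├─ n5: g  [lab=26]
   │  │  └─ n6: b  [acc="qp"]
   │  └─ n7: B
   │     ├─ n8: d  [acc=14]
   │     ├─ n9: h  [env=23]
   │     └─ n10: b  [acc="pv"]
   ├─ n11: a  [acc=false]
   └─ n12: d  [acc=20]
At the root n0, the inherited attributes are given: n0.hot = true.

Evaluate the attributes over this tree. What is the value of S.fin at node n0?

1. n0.hot = true  [given at root]
2. n1.hot = false  [false]
3. n2.wid = false  [S.hot == true]
4. n2.mk = 7  [7]
5. n3.lab = 30  [30]
6. n4.acc = 23  [terminal]
7. n5.lab = 26  [terminal]
8. n6.acc = "qp"  [terminal]
9. n3.val = true  [C.lab > 29]
10. n7.lim = false  [A.mk > 7]
11. n8.acc = 14  [terminal]
12. n9.env = 23  [terminal]
13. n10.acc = "pv"  [terminal]
14. n7.acc = 17  [d.acc * -1 + 31]
15. n7.wid = true  [d.acc > 13]
16. n2.lim = 20  [A.mk + 13]
17. n11.acc = false  [terminal]
18. n12.acc = 20  [terminal]
19. n1.idx = "um"  ["um"]
20. n1.fin = 4  [d.acc + A.lim - 36]
21. n1.lab = 29  [d.acc + 9]
22. n0.idx = "xw"  ["xw"]
23. n0.fin = 18  [S₁.fin + S₁.lab - 15]
24. n0.lab = 10  [S₁.lab - 19]

18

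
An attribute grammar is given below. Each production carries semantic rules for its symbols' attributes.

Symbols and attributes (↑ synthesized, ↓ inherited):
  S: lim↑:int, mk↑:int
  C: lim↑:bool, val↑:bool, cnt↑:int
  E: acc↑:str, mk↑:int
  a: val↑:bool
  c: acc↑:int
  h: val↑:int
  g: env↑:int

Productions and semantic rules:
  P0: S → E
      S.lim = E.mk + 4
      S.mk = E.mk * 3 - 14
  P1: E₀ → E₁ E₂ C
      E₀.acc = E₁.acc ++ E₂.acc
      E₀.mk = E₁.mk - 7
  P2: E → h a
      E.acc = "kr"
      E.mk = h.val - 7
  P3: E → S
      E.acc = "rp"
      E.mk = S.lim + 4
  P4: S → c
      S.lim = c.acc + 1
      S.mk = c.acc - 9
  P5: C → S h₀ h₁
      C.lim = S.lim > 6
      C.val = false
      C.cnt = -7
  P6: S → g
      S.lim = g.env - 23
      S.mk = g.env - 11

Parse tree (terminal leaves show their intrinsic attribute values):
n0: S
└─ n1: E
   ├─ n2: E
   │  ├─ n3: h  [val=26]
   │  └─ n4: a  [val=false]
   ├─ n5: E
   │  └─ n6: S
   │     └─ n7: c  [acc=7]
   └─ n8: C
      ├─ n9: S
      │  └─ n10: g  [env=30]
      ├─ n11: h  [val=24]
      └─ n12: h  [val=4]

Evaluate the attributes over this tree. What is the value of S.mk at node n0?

1. n3.val = 26  [terminal]
2. n4.val = false  [terminal]
3. n2.acc = "kr"  ["kr"]
4. n2.mk = 19  [h.val - 7]
5. n7.acc = 7  [terminal]
6. n6.lim = 8  [c.acc + 1]
7. n6.mk = -2  [c.acc - 9]
8. n5.acc = "rp"  ["rp"]
9. n5.mk = 12  [S.lim + 4]
10. n10.env = 30  [terminal]
11. n9.lim = 7  [g.env - 23]
12. n9.mk = 19  [g.env - 11]
13. n11.val = 24  [terminal]
14. n12.val = 4  [terminal]
15. n8.lim = true  [S.lim > 6]
16. n8.val = false  [false]
17. n8.cnt = -7  [-7]
18. n1.acc = "krrp"  [E₁.acc ++ E₂.acc]
19. n1.mk = 12  [E₁.mk - 7]
20. n0.lim = 16  [E.mk + 4]
21. n0.mk = 22  [E.mk * 3 - 14]

22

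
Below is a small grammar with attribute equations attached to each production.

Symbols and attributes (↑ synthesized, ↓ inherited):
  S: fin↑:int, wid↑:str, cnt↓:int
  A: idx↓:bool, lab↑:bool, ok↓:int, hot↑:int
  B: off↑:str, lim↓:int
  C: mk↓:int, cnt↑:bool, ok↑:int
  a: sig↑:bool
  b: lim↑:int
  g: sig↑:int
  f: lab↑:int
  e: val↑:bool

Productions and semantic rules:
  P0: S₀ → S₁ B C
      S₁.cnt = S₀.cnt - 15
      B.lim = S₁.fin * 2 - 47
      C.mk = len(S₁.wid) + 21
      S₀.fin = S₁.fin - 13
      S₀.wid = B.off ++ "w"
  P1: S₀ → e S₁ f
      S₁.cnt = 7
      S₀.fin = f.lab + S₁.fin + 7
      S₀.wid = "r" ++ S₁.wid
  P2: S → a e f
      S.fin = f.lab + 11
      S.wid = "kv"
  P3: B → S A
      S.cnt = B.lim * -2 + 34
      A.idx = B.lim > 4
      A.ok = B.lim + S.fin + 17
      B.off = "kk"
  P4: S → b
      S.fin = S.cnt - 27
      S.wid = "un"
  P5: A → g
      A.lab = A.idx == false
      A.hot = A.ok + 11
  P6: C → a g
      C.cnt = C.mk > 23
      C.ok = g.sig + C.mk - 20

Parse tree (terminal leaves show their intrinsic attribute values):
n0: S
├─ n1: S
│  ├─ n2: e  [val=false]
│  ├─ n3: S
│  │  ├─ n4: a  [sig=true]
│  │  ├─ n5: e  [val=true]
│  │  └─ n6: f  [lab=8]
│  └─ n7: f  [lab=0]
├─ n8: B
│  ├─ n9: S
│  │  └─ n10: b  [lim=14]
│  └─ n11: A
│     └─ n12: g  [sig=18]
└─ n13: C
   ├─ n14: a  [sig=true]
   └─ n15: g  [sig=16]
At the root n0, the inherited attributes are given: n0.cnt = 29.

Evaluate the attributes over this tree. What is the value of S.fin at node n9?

-3

1. n0.cnt = 29  [given at root]
2. n1.cnt = 14  [S₀.cnt - 15]
3. n2.val = false  [terminal]
4. n3.cnt = 7  [7]
5. n4.sig = true  [terminal]
6. n5.val = true  [terminal]
7. n6.lab = 8  [terminal]
8. n3.fin = 19  [f.lab + 11]
9. n3.wid = "kv"  ["kv"]
10. n7.lab = 0  [terminal]
11. n1.fin = 26  [f.lab + S₁.fin + 7]
12. n1.wid = "rkv"  ["r" ++ S₁.wid]
13. n8.lim = 5  [S₁.fin * 2 - 47]
14. n9.cnt = 24  [B.lim * -2 + 34]
15. n10.lim = 14  [terminal]
16. n9.fin = -3  [S.cnt - 27]
17. n9.wid = "un"  ["un"]
18. n11.idx = true  [B.lim > 4]
19. n11.ok = 19  [B.lim + S.fin + 17]
20. n12.sig = 18  [terminal]
21. n11.lab = false  [A.idx == false]
22. n11.hot = 30  [A.ok + 11]
23. n8.off = "kk"  ["kk"]
24. n13.mk = 24  [len(S₁.wid) + 21]
25. n14.sig = true  [terminal]
26. n15.sig = 16  [terminal]
27. n13.cnt = true  [C.mk > 23]
28. n13.ok = 20  [g.sig + C.mk - 20]
29. n0.fin = 13  [S₁.fin - 13]
30. n0.wid = "kkw"  [B.off ++ "w"]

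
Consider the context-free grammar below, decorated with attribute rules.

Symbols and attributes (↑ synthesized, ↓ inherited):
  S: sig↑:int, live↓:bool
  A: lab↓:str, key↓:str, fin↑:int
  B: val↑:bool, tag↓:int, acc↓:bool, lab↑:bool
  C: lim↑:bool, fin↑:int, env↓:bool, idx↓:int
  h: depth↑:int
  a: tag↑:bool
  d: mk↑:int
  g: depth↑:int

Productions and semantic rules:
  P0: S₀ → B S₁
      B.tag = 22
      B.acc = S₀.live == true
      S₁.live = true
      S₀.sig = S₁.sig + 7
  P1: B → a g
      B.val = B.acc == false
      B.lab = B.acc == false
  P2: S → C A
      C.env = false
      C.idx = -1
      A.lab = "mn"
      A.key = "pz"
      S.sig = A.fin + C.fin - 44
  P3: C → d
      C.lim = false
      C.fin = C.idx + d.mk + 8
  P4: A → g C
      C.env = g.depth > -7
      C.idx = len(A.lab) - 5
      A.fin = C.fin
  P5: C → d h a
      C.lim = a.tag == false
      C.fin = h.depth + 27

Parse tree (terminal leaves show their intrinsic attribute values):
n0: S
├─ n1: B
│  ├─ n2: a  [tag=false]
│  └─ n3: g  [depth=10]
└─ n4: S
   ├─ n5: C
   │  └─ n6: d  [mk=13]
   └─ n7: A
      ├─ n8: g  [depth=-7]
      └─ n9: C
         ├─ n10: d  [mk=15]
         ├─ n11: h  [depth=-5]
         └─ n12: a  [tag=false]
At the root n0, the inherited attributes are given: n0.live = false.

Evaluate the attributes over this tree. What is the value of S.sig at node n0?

5

1. n0.live = false  [given at root]
2. n1.tag = 22  [22]
3. n1.acc = false  [S₀.live == true]
4. n2.tag = false  [terminal]
5. n3.depth = 10  [terminal]
6. n1.val = true  [B.acc == false]
7. n1.lab = true  [B.acc == false]
8. n4.live = true  [true]
9. n5.env = false  [false]
10. n5.idx = -1  [-1]
11. n6.mk = 13  [terminal]
12. n5.lim = false  [false]
13. n5.fin = 20  [C.idx + d.mk + 8]
14. n7.lab = "mn"  ["mn"]
15. n7.key = "pz"  ["pz"]
16. n8.depth = -7  [terminal]
17. n9.env = false  [g.depth > -7]
18. n9.idx = -3  [len(A.lab) - 5]
19. n10.mk = 15  [terminal]
20. n11.depth = -5  [terminal]
21. n12.tag = false  [terminal]
22. n9.lim = true  [a.tag == false]
23. n9.fin = 22  [h.depth + 27]
24. n7.fin = 22  [C.fin]
25. n4.sig = -2  [A.fin + C.fin - 44]
26. n0.sig = 5  [S₁.sig + 7]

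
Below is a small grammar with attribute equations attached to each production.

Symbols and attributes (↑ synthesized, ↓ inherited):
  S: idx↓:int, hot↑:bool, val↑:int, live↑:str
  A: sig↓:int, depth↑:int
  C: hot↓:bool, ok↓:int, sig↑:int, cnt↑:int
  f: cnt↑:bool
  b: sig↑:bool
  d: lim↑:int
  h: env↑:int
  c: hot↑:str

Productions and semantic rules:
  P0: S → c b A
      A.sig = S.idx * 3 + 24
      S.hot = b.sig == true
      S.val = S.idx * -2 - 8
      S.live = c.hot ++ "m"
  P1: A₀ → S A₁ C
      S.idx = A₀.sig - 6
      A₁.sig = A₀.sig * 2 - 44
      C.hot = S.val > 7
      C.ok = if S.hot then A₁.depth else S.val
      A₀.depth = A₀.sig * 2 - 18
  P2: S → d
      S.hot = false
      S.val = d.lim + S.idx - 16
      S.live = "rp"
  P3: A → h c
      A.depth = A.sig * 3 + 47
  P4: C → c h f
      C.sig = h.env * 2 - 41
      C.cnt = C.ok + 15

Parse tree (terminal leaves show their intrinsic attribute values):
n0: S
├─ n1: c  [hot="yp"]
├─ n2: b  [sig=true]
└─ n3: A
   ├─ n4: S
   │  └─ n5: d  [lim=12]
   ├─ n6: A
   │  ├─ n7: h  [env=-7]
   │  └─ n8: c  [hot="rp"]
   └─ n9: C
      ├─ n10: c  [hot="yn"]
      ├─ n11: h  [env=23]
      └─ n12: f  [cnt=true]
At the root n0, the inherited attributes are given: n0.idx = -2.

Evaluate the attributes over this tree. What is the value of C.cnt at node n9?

23

1. n0.idx = -2  [given at root]
2. n1.hot = "yp"  [terminal]
3. n2.sig = true  [terminal]
4. n3.sig = 18  [S.idx * 3 + 24]
5. n4.idx = 12  [A₀.sig - 6]
6. n5.lim = 12  [terminal]
7. n4.hot = false  [false]
8. n4.val = 8  [d.lim + S.idx - 16]
9. n4.live = "rp"  ["rp"]
10. n6.sig = -8  [A₀.sig * 2 - 44]
11. n7.env = -7  [terminal]
12. n8.hot = "rp"  [terminal]
13. n6.depth = 23  [A.sig * 3 + 47]
14. n9.hot = true  [S.val > 7]
15. n9.ok = 8  [if S.hot then A₁.depth else S.val]
16. n10.hot = "yn"  [terminal]
17. n11.env = 23  [terminal]
18. n12.cnt = true  [terminal]
19. n9.sig = 5  [h.env * 2 - 41]
20. n9.cnt = 23  [C.ok + 15]
21. n3.depth = 18  [A₀.sig * 2 - 18]
22. n0.hot = true  [b.sig == true]
23. n0.val = -4  [S.idx * -2 - 8]
24. n0.live = "ypm"  [c.hot ++ "m"]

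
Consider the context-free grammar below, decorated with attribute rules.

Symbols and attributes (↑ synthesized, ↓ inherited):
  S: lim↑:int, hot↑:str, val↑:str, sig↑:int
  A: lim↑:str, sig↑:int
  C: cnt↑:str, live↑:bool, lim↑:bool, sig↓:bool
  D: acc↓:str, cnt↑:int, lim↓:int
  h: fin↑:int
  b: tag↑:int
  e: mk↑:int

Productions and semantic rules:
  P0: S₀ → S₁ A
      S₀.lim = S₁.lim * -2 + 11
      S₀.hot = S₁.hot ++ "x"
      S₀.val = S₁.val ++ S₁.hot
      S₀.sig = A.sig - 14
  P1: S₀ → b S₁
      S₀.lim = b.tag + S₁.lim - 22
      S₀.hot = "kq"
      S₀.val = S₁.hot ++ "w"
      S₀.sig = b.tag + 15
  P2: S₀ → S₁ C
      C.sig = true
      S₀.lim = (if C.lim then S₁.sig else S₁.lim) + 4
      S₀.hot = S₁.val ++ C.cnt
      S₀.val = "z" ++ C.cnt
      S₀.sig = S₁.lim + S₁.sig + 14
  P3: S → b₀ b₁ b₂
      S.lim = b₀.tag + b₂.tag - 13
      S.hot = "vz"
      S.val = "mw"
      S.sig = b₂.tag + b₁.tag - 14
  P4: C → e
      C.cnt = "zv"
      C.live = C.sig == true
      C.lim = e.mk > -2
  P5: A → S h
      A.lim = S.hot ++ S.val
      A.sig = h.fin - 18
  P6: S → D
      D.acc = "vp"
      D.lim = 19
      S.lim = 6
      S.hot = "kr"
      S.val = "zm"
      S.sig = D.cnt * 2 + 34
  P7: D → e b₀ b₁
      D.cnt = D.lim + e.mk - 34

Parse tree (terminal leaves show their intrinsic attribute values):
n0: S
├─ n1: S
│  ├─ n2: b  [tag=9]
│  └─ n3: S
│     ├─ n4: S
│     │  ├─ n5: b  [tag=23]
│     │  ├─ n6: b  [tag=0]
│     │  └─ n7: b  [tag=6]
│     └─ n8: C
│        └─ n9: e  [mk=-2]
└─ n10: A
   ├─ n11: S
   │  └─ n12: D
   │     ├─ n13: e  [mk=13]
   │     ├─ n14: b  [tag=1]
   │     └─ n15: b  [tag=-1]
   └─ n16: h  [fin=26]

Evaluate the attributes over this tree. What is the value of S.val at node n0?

"mwzvwkq"

1. n2.tag = 9  [terminal]
2. n5.tag = 23  [terminal]
3. n6.tag = 0  [terminal]
4. n7.tag = 6  [terminal]
5. n4.lim = 16  [b₀.tag + b₂.tag - 13]
6. n4.hot = "vz"  ["vz"]
7. n4.val = "mw"  ["mw"]
8. n4.sig = -8  [b₂.tag + b₁.tag - 14]
9. n8.sig = true  [true]
10. n9.mk = -2  [terminal]
11. n8.cnt = "zv"  ["zv"]
12. n8.live = true  [C.sig == true]
13. n8.lim = false  [e.mk > -2]
14. n3.lim = 20  [(if C.lim then S₁.sig else S₁.lim) + 4]
15. n3.hot = "mwzv"  [S₁.val ++ C.cnt]
16. n3.val = "zzv"  ["z" ++ C.cnt]
17. n3.sig = 22  [S₁.lim + S₁.sig + 14]
18. n1.lim = 7  [b.tag + S₁.lim - 22]
19. n1.hot = "kq"  ["kq"]
20. n1.val = "mwzvw"  [S₁.hot ++ "w"]
21. n1.sig = 24  [b.tag + 15]
22. n12.acc = "vp"  ["vp"]
23. n12.lim = 19  [19]
24. n13.mk = 13  [terminal]
25. n14.tag = 1  [terminal]
26. n15.tag = -1  [terminal]
27. n12.cnt = -2  [D.lim + e.mk - 34]
28. n11.lim = 6  [6]
29. n11.hot = "kr"  ["kr"]
30. n11.val = "zm"  ["zm"]
31. n11.sig = 30  [D.cnt * 2 + 34]
32. n16.fin = 26  [terminal]
33. n10.lim = "krzm"  [S.hot ++ S.val]
34. n10.sig = 8  [h.fin - 18]
35. n0.lim = -3  [S₁.lim * -2 + 11]
36. n0.hot = "kqx"  [S₁.hot ++ "x"]
37. n0.val = "mwzvwkq"  [S₁.val ++ S₁.hot]
38. n0.sig = -6  [A.sig - 14]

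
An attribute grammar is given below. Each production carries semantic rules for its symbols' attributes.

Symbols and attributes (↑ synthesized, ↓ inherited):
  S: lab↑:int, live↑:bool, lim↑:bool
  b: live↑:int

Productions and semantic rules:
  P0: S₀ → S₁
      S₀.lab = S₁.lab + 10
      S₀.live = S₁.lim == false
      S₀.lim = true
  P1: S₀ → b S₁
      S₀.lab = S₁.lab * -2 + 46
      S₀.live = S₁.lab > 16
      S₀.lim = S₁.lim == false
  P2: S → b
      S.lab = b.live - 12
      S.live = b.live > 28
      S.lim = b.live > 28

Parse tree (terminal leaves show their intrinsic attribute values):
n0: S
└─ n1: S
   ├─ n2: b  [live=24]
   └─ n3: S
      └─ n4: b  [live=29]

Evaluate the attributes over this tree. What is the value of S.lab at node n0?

22

1. n2.live = 24  [terminal]
2. n4.live = 29  [terminal]
3. n3.lab = 17  [b.live - 12]
4. n3.live = true  [b.live > 28]
5. n3.lim = true  [b.live > 28]
6. n1.lab = 12  [S₁.lab * -2 + 46]
7. n1.live = true  [S₁.lab > 16]
8. n1.lim = false  [S₁.lim == false]
9. n0.lab = 22  [S₁.lab + 10]
10. n0.live = true  [S₁.lim == false]
11. n0.lim = true  [true]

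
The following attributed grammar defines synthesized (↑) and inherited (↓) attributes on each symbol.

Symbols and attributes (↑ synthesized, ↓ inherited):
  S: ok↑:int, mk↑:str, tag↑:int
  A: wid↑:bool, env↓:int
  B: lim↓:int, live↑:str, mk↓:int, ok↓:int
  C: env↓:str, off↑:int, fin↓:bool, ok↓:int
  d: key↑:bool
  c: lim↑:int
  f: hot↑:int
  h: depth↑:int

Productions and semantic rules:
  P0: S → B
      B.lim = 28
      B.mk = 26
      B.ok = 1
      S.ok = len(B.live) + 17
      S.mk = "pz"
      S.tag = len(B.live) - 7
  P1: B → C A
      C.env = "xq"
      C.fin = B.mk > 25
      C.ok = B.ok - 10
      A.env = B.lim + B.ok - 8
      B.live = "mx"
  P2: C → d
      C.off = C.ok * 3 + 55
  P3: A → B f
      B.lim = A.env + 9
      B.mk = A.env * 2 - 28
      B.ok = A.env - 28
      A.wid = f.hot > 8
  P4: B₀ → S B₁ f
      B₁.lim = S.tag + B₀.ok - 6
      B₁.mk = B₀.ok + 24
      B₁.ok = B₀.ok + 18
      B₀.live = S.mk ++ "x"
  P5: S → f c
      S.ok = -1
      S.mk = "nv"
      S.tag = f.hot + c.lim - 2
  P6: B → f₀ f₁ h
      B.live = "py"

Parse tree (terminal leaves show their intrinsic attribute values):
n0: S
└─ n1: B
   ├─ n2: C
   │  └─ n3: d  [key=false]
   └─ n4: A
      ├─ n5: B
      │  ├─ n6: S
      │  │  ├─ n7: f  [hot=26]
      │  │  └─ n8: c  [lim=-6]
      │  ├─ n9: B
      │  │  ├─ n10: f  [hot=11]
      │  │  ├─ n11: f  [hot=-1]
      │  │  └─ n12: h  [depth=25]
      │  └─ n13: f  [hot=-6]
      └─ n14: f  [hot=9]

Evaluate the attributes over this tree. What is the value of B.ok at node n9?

1. n1.lim = 28  [28]
2. n1.mk = 26  [26]
3. n1.ok = 1  [1]
4. n2.env = "xq"  ["xq"]
5. n2.fin = true  [B.mk > 25]
6. n2.ok = -9  [B.ok - 10]
7. n3.key = false  [terminal]
8. n2.off = 28  [C.ok * 3 + 55]
9. n4.env = 21  [B.lim + B.ok - 8]
10. n5.lim = 30  [A.env + 9]
11. n5.mk = 14  [A.env * 2 - 28]
12. n5.ok = -7  [A.env - 28]
13. n7.hot = 26  [terminal]
14. n8.lim = -6  [terminal]
15. n6.ok = -1  [-1]
16. n6.mk = "nv"  ["nv"]
17. n6.tag = 18  [f.hot + c.lim - 2]
18. n9.lim = 5  [S.tag + B₀.ok - 6]
19. n9.mk = 17  [B₀.ok + 24]
20. n9.ok = 11  [B₀.ok + 18]
21. n10.hot = 11  [terminal]
22. n11.hot = -1  [terminal]
23. n12.depth = 25  [terminal]
24. n9.live = "py"  ["py"]
25. n13.hot = -6  [terminal]
26. n5.live = "nvx"  [S.mk ++ "x"]
27. n14.hot = 9  [terminal]
28. n4.wid = true  [f.hot > 8]
29. n1.live = "mx"  ["mx"]
30. n0.ok = 19  [len(B.live) + 17]
31. n0.mk = "pz"  ["pz"]
32. n0.tag = -5  [len(B.live) - 7]

11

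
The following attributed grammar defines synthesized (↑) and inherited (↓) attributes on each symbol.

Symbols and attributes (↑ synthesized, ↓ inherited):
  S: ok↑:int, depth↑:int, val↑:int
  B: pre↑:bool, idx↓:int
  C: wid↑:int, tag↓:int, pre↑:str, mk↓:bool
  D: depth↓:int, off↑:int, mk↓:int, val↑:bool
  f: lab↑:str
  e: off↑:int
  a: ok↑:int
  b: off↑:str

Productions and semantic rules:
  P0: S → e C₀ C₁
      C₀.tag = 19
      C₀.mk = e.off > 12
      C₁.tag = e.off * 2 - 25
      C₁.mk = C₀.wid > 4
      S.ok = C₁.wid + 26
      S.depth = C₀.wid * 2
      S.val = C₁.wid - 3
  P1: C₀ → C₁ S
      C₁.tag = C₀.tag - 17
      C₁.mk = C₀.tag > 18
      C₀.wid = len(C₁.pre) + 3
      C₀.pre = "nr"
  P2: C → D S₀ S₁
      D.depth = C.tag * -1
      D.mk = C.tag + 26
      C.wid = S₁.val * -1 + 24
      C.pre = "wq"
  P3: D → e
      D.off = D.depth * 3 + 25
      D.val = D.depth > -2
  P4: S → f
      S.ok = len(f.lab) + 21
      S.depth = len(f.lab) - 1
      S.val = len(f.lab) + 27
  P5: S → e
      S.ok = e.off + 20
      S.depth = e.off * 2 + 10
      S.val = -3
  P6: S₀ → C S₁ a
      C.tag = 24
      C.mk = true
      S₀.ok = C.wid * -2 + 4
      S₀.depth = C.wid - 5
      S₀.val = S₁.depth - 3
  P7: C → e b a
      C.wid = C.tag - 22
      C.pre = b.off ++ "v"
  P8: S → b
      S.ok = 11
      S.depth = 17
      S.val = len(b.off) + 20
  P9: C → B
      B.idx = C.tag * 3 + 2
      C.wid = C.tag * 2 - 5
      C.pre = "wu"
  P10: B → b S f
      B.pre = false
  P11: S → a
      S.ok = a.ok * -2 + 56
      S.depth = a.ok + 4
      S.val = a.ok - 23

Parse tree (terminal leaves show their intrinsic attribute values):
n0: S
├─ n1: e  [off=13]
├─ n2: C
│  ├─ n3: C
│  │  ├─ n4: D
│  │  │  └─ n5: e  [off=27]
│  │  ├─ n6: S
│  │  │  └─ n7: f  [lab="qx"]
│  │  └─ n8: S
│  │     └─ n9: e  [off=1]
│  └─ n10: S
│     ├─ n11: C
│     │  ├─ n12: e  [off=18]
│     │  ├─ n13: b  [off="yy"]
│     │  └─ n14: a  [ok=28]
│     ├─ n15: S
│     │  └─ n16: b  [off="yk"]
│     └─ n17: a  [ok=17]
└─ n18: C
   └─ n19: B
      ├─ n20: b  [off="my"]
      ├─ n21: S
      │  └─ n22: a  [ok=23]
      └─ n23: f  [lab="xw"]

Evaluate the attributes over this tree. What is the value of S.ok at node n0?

23

1. n1.off = 13  [terminal]
2. n2.tag = 19  [19]
3. n2.mk = true  [e.off > 12]
4. n3.tag = 2  [C₀.tag - 17]
5. n3.mk = true  [C₀.tag > 18]
6. n4.depth = -2  [C.tag * -1]
7. n4.mk = 28  [C.tag + 26]
8. n5.off = 27  [terminal]
9. n4.off = 19  [D.depth * 3 + 25]
10. n4.val = false  [D.depth > -2]
11. n7.lab = "qx"  [terminal]
12. n6.ok = 23  [len(f.lab) + 21]
13. n6.depth = 1  [len(f.lab) - 1]
14. n6.val = 29  [len(f.lab) + 27]
15. n9.off = 1  [terminal]
16. n8.ok = 21  [e.off + 20]
17. n8.depth = 12  [e.off * 2 + 10]
18. n8.val = -3  [-3]
19. n3.wid = 27  [S₁.val * -1 + 24]
20. n3.pre = "wq"  ["wq"]
21. n11.tag = 24  [24]
22. n11.mk = true  [true]
23. n12.off = 18  [terminal]
24. n13.off = "yy"  [terminal]
25. n14.ok = 28  [terminal]
26. n11.wid = 2  [C.tag - 22]
27. n11.pre = "yyv"  [b.off ++ "v"]
28. n16.off = "yk"  [terminal]
29. n15.ok = 11  [11]
30. n15.depth = 17  [17]
31. n15.val = 22  [len(b.off) + 20]
32. n17.ok = 17  [terminal]
33. n10.ok = 0  [C.wid * -2 + 4]
34. n10.depth = -3  [C.wid - 5]
35. n10.val = 14  [S₁.depth - 3]
36. n2.wid = 5  [len(C₁.pre) + 3]
37. n2.pre = "nr"  ["nr"]
38. n18.tag = 1  [e.off * 2 - 25]
39. n18.mk = true  [C₀.wid > 4]
40. n19.idx = 5  [C.tag * 3 + 2]
41. n20.off = "my"  [terminal]
42. n22.ok = 23  [terminal]
43. n21.ok = 10  [a.ok * -2 + 56]
44. n21.depth = 27  [a.ok + 4]
45. n21.val = 0  [a.ok - 23]
46. n23.lab = "xw"  [terminal]
47. n19.pre = false  [false]
48. n18.wid = -3  [C.tag * 2 - 5]
49. n18.pre = "wu"  ["wu"]
50. n0.ok = 23  [C₁.wid + 26]
51. n0.depth = 10  [C₀.wid * 2]
52. n0.val = -6  [C₁.wid - 3]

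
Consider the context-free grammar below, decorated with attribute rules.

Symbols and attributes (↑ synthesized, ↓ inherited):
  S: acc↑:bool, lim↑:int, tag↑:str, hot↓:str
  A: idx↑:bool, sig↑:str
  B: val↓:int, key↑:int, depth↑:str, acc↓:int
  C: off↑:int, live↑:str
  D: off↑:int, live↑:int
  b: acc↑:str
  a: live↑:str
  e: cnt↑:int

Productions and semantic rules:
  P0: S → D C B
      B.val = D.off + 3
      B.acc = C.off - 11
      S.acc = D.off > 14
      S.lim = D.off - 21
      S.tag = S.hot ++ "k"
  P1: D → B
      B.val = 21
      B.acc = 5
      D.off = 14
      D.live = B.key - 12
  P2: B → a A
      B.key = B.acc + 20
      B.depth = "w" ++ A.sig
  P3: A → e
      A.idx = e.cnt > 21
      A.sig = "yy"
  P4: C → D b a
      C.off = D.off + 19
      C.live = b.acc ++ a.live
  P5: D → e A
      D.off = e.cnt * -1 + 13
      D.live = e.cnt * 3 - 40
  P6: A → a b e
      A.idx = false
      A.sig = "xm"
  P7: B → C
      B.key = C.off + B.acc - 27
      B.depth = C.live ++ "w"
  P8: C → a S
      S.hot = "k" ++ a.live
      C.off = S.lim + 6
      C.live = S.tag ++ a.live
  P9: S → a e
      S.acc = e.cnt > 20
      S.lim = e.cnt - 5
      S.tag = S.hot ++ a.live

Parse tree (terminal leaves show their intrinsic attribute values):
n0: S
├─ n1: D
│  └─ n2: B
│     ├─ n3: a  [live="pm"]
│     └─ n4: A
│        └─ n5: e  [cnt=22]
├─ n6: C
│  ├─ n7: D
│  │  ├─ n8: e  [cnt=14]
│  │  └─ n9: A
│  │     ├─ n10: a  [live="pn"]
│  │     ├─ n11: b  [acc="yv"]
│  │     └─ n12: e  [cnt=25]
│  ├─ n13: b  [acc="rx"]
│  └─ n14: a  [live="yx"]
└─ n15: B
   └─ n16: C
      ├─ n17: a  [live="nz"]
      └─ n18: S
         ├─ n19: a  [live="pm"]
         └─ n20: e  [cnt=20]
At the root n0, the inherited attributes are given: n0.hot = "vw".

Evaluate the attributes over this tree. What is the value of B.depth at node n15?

1. n0.hot = "vw"  [given at root]
2. n2.val = 21  [21]
3. n2.acc = 5  [5]
4. n3.live = "pm"  [terminal]
5. n5.cnt = 22  [terminal]
6. n4.idx = true  [e.cnt > 21]
7. n4.sig = "yy"  ["yy"]
8. n2.key = 25  [B.acc + 20]
9. n2.depth = "wyy"  ["w" ++ A.sig]
10. n1.off = 14  [14]
11. n1.live = 13  [B.key - 12]
12. n8.cnt = 14  [terminal]
13. n10.live = "pn"  [terminal]
14. n11.acc = "yv"  [terminal]
15. n12.cnt = 25  [terminal]
16. n9.idx = false  [false]
17. n9.sig = "xm"  ["xm"]
18. n7.off = -1  [e.cnt * -1 + 13]
19. n7.live = 2  [e.cnt * 3 - 40]
20. n13.acc = "rx"  [terminal]
21. n14.live = "yx"  [terminal]
22. n6.off = 18  [D.off + 19]
23. n6.live = "rxyx"  [b.acc ++ a.live]
24. n15.val = 17  [D.off + 3]
25. n15.acc = 7  [C.off - 11]
26. n17.live = "nz"  [terminal]
27. n18.hot = "knz"  ["k" ++ a.live]
28. n19.live = "pm"  [terminal]
29. n20.cnt = 20  [terminal]
30. n18.acc = false  [e.cnt > 20]
31. n18.lim = 15  [e.cnt - 5]
32. n18.tag = "knzpm"  [S.hot ++ a.live]
33. n16.off = 21  [S.lim + 6]
34. n16.live = "knzpmnz"  [S.tag ++ a.live]
35. n15.key = 1  [C.off + B.acc - 27]
36. n15.depth = "knzpmnzw"  [C.live ++ "w"]
37. n0.acc = false  [D.off > 14]
38. n0.lim = -7  [D.off - 21]
39. n0.tag = "vwk"  [S.hot ++ "k"]

"knzpmnzw"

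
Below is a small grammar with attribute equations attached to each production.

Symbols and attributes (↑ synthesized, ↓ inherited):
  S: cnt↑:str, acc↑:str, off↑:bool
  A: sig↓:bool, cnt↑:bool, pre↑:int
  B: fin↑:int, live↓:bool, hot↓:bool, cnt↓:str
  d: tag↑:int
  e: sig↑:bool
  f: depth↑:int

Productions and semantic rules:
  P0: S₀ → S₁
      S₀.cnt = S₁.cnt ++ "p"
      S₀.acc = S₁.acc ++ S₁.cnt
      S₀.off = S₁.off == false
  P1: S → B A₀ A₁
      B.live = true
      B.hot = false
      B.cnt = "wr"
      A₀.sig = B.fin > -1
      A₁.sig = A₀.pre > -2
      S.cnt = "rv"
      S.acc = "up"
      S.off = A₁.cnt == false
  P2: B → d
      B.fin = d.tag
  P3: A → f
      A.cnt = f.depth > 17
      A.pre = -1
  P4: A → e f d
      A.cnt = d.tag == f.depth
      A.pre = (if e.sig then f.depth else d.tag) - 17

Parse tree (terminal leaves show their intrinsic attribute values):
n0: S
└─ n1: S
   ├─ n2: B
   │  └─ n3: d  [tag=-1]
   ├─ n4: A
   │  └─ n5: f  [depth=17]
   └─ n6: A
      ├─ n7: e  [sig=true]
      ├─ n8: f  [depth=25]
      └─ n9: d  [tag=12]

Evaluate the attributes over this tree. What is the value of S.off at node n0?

false

1. n2.live = true  [true]
2. n2.hot = false  [false]
3. n2.cnt = "wr"  ["wr"]
4. n3.tag = -1  [terminal]
5. n2.fin = -1  [d.tag]
6. n4.sig = false  [B.fin > -1]
7. n5.depth = 17  [terminal]
8. n4.cnt = false  [f.depth > 17]
9. n4.pre = -1  [-1]
10. n6.sig = true  [A₀.pre > -2]
11. n7.sig = true  [terminal]
12. n8.depth = 25  [terminal]
13. n9.tag = 12  [terminal]
14. n6.cnt = false  [d.tag == f.depth]
15. n6.pre = 8  [(if e.sig then f.depth else d.tag) - 17]
16. n1.cnt = "rv"  ["rv"]
17. n1.acc = "up"  ["up"]
18. n1.off = true  [A₁.cnt == false]
19. n0.cnt = "rvp"  [S₁.cnt ++ "p"]
20. n0.acc = "uprv"  [S₁.acc ++ S₁.cnt]
21. n0.off = false  [S₁.off == false]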